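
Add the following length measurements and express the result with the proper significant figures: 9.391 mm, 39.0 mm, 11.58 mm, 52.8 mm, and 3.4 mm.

1.162 × 10² mm

9.391 mm + 39.0 mm + 11.58 mm + 52.8 mm + 3.4 mm = 116.171 mm.
Addition/subtraction keeps the fewest decimal places: 9.391 → 3 decimal places, 39.0 → 1 decimal place, 11.58 → 2 decimal places, 52.8 → 1 decimal place, 3.4 → 1 decimal place; limit is 1.
Rounded to 1 decimal place: 1.162 × 10² mm.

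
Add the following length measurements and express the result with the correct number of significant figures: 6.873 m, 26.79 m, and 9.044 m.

6.873 m + 26.79 m + 9.044 m = 42.707 m.
Addition/subtraction keeps the fewest decimal places: 6.873 → 3 decimal places, 26.79 → 2 decimal places, 9.044 → 3 decimal places; limit is 2.
Rounded to 2 decimal places: 42.71 m.

42.71 m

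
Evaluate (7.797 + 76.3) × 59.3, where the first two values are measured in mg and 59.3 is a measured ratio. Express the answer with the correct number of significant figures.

7.797 mg + 76.3 mg = 84.097 mg; the sum is limited to 1 decimal place (3 s.f.).
Carrying full precision, 84.097 × 59.3 = 4986.9521 mg; 59.3 has 3 s.f., so the result keeps min(3, 3) = 3 s.f.
Rounded to 3 significant figures: 4.99 × 10^3 mg.

4.99 × 10^3 mg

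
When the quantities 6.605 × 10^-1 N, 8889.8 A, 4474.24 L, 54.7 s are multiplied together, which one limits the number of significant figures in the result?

54.7 s

6.605 × 10^-1 N → 4 s.f.; 8889.8 A → 5 s.f.; 4474.24 L → 6 s.f.; 54.7 s → 3 s.f.
The fewest is 3 significant figures, from 54.7 s.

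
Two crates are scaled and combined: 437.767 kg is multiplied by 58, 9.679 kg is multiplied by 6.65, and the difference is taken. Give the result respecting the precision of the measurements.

2.5 × 10^4 kg

437.767 × 58 = 25390.486 → 2.5 × 10^4 kg (2 s.f., last digit at the 10^3 place).
9.679 × 6.65 = 64.36535 → 64.4 kg (3 s.f., last digit at the 10^-1 place).
Difference: 25326.12065 kg; keep the coarser place, 10^3.
Result: 2.5 × 10^4 kg.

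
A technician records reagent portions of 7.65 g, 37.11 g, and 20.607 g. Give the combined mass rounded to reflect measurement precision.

7.65 g + 37.11 g + 20.607 g = 65.367 g.
Addition/subtraction keeps the fewest decimal places: 7.65 → 2 decimal places, 37.11 → 2 decimal places, 20.607 → 3 decimal places; limit is 2.
Rounded to 2 decimal places: 65.37 g.

65.37 g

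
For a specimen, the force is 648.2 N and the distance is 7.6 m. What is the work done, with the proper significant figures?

work done = 648.2 N × 7.6 m = 4926.32 J.
648.2 has 4 significant figures; 7.6 has 2.
Division/multiplication keeps the fewest: 2 significant figures.
Rounded: 4.9 × 10^3 J.

4.9 × 10^3 J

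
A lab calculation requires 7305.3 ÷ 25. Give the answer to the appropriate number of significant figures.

2.9 × 10^2

7305.3 ÷ 25 = 292.212
Multiplication/division keeps the fewest significant figures: 7305.3 → 5 s.f., 25 → 2 s.f.; limit is 2.
Rounded to 2 significant figures: 2.9 × 10^2.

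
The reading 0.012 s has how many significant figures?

0.012: leading zeros are not significant.

2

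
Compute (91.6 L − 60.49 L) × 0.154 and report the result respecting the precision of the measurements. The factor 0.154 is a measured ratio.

4.79 L

91.6 L − 60.49 L = 31.11 L; the difference is limited to 1 decimal place (3 s.f.).
Carrying full precision, 31.11 × 0.154 = 4.79094 L; 0.154 has 3 s.f., so the result keeps min(3, 3) = 3 s.f.
Rounded to 3 significant figures: 4.79 L.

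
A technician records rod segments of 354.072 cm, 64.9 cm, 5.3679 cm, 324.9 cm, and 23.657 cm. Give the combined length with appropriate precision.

354.072 cm + 64.9 cm + 5.3679 cm + 324.9 cm + 23.657 cm = 772.8969 cm.
Addition/subtraction keeps the fewest decimal places: 354.072 → 3 decimal places, 64.9 → 1 decimal place, 5.3679 → 4 decimal places, 324.9 → 1 decimal place, 23.657 → 3 decimal places; limit is 1.
Rounded to 1 decimal place: 772.9 cm.

772.9 cm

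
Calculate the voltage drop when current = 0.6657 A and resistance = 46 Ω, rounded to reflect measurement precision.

voltage drop = 0.6657 A × 46 Ω = 30.6222 V.
0.6657 has 4 significant figures; 46 has 2.
Division/multiplication keeps the fewest: 2 significant figures.
Rounded: 31 V.

31 V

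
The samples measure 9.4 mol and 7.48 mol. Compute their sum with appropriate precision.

16.9 mol

9.4 mol + 7.48 mol = 16.88 mol.
Addition/subtraction keeps the fewest decimal places: 9.4 → 1 decimal place, 7.48 → 2 decimal places; limit is 1.
Rounded to 1 decimal place: 16.9 mol.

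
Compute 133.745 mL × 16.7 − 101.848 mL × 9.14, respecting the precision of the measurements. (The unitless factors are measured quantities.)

1.30 × 10³ mL

133.745 × 16.7 = 2233.5415 → 2.23 × 10³ mL (3 s.f., last digit at the 10^1 place).
101.848 × 9.14 = 930.89072 → 931 mL (3 s.f., last digit at the 10^0 place).
Difference: 1302.65078 mL; keep the coarser place, 10^1.
Result: 1.30 × 10³ mL.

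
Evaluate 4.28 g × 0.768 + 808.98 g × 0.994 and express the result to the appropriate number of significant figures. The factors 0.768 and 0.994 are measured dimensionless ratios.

4.28 × 0.768 = 3.28704 → 3.29 g (3 s.f., last digit at the 10^-2 place).
808.98 × 0.994 = 804.12612 → 804 g (3 s.f., last digit at the 10^0 place).
Sum: 807.41316 g; keep the coarser place, 10^0.
Result: 807 g.

807 g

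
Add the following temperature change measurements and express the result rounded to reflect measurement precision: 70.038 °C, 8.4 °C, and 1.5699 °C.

80.0 °C

70.038 °C + 8.4 °C + 1.5699 °C = 80.0079 °C.
Addition/subtraction keeps the fewest decimal places: 70.038 → 3 decimal places, 8.4 → 1 decimal place, 1.5699 → 4 decimal places; limit is 1.
Rounded to 1 decimal place: 80.0 °C.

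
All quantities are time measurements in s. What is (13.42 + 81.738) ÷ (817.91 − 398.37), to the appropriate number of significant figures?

13.42 + 81.738 = 95.158, limited to 2 d.p. → 4 s.f.; 817.91 − 398.37 = 419.54, limited to 2 d.p. → 5 s.f.
Carrying full precision, 95.158 ÷ 419.54 = 0.226815083186…; keep min(4, 5) = 4 s.f.
Rounded to 4 significant figures: 2.268 × 10⁻¹.

2.268 × 10⁻¹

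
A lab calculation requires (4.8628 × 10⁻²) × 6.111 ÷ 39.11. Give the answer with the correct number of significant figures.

(4.8628 × 10⁻²) × 6.111 ÷ 39.11 = 0.0075982027103…
Multiplication/division keeps the fewest significant figures: 4.8628 × 10⁻² → 5 s.f., 6.111 → 4 s.f., 39.11 → 4 s.f.; limit is 4.
Rounded to 4 significant figures: 0.007598.

0.007598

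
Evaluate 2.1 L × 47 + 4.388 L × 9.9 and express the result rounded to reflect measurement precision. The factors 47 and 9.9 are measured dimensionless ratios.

2.1 × 47 = 98.7 → 99 L (2 s.f., last digit at the 10^0 place).
4.388 × 9.9 = 43.4412 → 43 L (2 s.f., last digit at the 10^0 place).
Sum: 142.1412 L; keep the coarser place, 10^0.
Result: 142 L.

142 L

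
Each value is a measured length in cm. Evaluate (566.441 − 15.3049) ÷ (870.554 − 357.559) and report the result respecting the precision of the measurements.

1.07435

566.441 − 15.3049 = 551.1361, limited to 3 d.p. → 6 s.f.; 870.554 − 357.559 = 512.995, limited to 3 d.p. → 6 s.f.
Carrying full precision, 551.1361 ÷ 512.995 = 1.07434984746…; keep min(6, 6) = 6 s.f.
Rounded to 6 significant figures: 1.07435.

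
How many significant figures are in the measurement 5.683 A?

4

5.683: every digit is nonzero and significant.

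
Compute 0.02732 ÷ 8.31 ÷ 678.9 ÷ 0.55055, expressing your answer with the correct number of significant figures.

8.80 × 10^-6

0.02732 ÷ 8.31 ÷ 678.9 ÷ 0.55055 = 0.00000879583543928…
Multiplication/division keeps the fewest significant figures: 0.02732 → 4 s.f., 8.31 → 3 s.f., 678.9 → 4 s.f., 0.55055 → 5 s.f.; limit is 3.
Rounded to 3 significant figures: 8.80 × 10^-6.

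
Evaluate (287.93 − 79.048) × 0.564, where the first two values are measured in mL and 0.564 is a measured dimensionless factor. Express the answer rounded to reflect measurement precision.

118 mL

287.93 mL − 79.048 mL = 208.882 mL; the difference is limited to 2 decimal places (5 s.f.).
Carrying full precision, 208.882 × 0.564 = 117.809448 mL; 0.564 has 3 s.f., so the result keeps min(5, 3) = 3 s.f.
Rounded to 3 significant figures: 118 mL.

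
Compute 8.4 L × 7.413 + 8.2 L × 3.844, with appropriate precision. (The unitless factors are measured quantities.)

8.4 × 7.413 = 62.2692 → 62 L (2 s.f., last digit at the 10^0 place).
8.2 × 3.844 = 31.5208 → 32 L (2 s.f., last digit at the 10^0 place).
Sum: 93.79 L; keep the coarser place, 10^0.
Result: 94 L.

94 L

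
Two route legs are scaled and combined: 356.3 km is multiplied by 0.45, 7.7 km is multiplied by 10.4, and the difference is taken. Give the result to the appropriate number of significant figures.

8 × 10^1 km

356.3 × 0.45 = 160.335 → 1.6 × 10^2 km (2 s.f., last digit at the 10^1 place).
7.7 × 10.4 = 80.08 → 8.0 × 10^1 km (2 s.f., last digit at the 10^0 place).
Difference: 80.255 km; keep the coarser place, 10^1.
Result: 8 × 10^1 km.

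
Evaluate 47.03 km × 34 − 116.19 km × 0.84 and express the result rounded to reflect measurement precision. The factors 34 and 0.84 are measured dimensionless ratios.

1.5 × 10³ km

47.03 × 34 = 1599.02 → 1.6 × 10³ km (2 s.f., last digit at the 10^2 place).
116.19 × 0.84 = 97.5996 → 98 km (2 s.f., last digit at the 10^0 place).
Difference: 1501.4204 km; keep the coarser place, 10^2.
Result: 1.5 × 10³ km.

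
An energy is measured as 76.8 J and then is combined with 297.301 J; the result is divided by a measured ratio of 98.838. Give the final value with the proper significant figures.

76.8 J + 297.301 J = 374.101 J; the sum is limited to 1 decimal place (4 s.f.).
Carrying full precision, 374.101 ÷ 98.838 = 3.78499160242… J; 98.838 has 5 s.f., so the result keeps min(4, 5) = 4 s.f.
Rounded to 4 significant figures: 3.785 J.

3.785 J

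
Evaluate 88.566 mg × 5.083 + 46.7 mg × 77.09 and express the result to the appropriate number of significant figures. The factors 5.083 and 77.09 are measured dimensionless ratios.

4.05 × 10^3 mg

88.566 × 5.083 = 450.180978 → 450.2 mg (4 s.f., last digit at the 10^-1 place).
46.7 × 77.09 = 3600.103 → 3.60 × 10^3 mg (3 s.f., last digit at the 10^1 place).
Sum: 4050.283978 mg; keep the coarser place, 10^1.
Result: 4.05 × 10^3 mg.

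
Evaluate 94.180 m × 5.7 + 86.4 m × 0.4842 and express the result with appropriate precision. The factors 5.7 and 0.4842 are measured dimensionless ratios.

94.180 × 5.7 = 536.826 → 5.4 × 10^2 m (2 s.f., last digit at the 10^1 place).
86.4 × 0.4842 = 41.83488 → 41.8 m (3 s.f., last digit at the 10^-1 place).
Sum: 578.66088 m; keep the coarser place, 10^1.
Result: 5.8 × 10^2 m.

5.8 × 10^2 m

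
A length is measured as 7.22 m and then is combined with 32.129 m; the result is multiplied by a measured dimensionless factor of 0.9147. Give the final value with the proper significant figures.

7.22 m + 32.129 m = 39.349 m; the sum is limited to 2 decimal places (4 s.f.).
Carrying full precision, 39.349 × 0.9147 = 35.9925303 m; 0.9147 has 4 s.f., so the result keeps min(4, 4) = 4 s.f.
Rounded to 4 significant figures: 35.99 m.

35.99 m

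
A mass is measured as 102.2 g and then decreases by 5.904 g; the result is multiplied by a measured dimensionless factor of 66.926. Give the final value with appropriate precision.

6.44 × 10^3 g

102.2 g − 5.904 g = 96.296 g; the difference is limited to 1 decimal place (3 s.f.).
Carrying full precision, 96.296 × 66.926 = 6444.706096 g; 66.926 has 5 s.f., so the result keeps min(3, 5) = 3 s.f.
Rounded to 3 significant figures: 6.44 × 10^3 g.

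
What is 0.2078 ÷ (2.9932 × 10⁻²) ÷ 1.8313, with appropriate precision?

0.2078 ÷ (2.9932 × 10⁻²) ÷ 1.8313 = 3.79096968254…
Multiplication/division keeps the fewest significant figures: 0.2078 → 4 s.f., 2.9932 × 10⁻² → 5 s.f., 1.8313 → 5 s.f.; limit is 4.
Rounded to 4 significant figures: 3.791.

3.791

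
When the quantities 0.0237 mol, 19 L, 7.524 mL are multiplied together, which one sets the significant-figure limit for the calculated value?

0.0237 mol → 3 s.f.; 19 L → 2 s.f.; 7.524 mL → 4 s.f.
The fewest is 2 significant figures, from 19 L.

19 L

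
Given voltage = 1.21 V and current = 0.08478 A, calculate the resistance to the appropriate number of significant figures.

14.3 Ω

resistance = 1.21 V ÷ 0.08478 A = 14.2722340175… Ω.
1.21 has 3 significant figures; 0.08478 has 4.
Division/multiplication keeps the fewest: 3 significant figures.
Rounded: 14.3 Ω.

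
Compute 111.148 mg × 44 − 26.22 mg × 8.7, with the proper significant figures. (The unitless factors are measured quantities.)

111.148 × 44 = 4890.512 → 4.9 × 10^3 mg (2 s.f., last digit at the 10^2 place).
26.22 × 8.7 = 228.114 → 2.3 × 10^2 mg (2 s.f., last digit at the 10^1 place).
Difference: 4662.398 mg; keep the coarser place, 10^2.
Result: 4.7 × 10^3 mg.

4.7 × 10^3 mg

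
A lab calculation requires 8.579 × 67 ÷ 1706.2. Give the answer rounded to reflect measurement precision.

0.34

8.579 × 67 ÷ 1706.2 = 0.3368848904…
Multiplication/division keeps the fewest significant figures: 8.579 → 4 s.f., 67 → 2 s.f., 1706.2 → 5 s.f.; limit is 2.
Rounded to 2 significant figures: 0.34.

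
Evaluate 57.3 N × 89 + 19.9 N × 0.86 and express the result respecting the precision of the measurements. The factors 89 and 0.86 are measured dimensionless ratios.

5.1 × 10^3 N

57.3 × 89 = 5099.7 → 5.1 × 10^3 N (2 s.f., last digit at the 10^2 place).
19.9 × 0.86 = 17.114 → 17 N (2 s.f., last digit at the 10^0 place).
Sum: 5116.814 N; keep the coarser place, 10^2.
Result: 5.1 × 10^3 N.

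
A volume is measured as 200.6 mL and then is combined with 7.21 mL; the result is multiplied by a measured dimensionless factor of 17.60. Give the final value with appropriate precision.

3657 mL

200.6 mL + 7.21 mL = 207.81 mL; the sum is limited to 1 decimal place (4 s.f.).
Carrying full precision, 207.81 × 17.60 = 3657.456 mL; 17.60 has 4 s.f., so the result keeps min(4, 4) = 4 s.f.
Rounded to 4 significant figures: 3657 mL.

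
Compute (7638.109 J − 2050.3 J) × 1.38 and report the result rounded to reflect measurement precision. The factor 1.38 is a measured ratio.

7.71 × 10^3 J

7638.109 J − 2050.3 J = 5587.809 J; the difference is limited to 1 decimal place (5 s.f.).
Carrying full precision, 5587.809 × 1.38 = 7711.17642 J; 1.38 has 3 s.f., so the result keeps min(5, 3) = 3 s.f.
Rounded to 3 significant figures: 7.71 × 10^3 J.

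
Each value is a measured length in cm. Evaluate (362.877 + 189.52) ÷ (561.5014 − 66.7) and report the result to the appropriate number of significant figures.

362.877 + 189.52 = 552.397, limited to 2 d.p. → 5 s.f.; 561.5014 − 66.7 = 494.8014, limited to 1 d.p. → 4 s.f.
Carrying full precision, 552.397 ÷ 494.8014 = 1.11640144915…; keep min(5, 4) = 4 s.f.
Rounded to 4 significant figures: 1.116.

1.116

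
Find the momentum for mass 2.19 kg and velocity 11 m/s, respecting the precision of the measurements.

24 kg·m/s

momentum = 2.19 kg × 11 m/s = 24.09 kg·m/s.
2.19 has 3 significant figures; 11 has 2.
Division/multiplication keeps the fewest: 2 significant figures.
Rounded: 24 kg·m/s.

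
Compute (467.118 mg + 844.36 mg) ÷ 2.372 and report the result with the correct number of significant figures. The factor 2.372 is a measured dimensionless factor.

467.118 mg + 844.36 mg = 1311.478 mg; the sum is limited to 2 decimal places (6 s.f.).
Carrying full precision, 1311.478 ÷ 2.372 = 552.899662732… mg; 2.372 has 4 s.f., so the result keeps min(6, 4) = 4 s.f.
Rounded to 4 significant figures: 552.9 mg.

552.9 mg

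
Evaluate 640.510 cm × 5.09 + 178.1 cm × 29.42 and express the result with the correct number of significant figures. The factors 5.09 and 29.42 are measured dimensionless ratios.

640.510 × 5.09 = 3260.1959 → 3.26 × 10³ cm (3 s.f., last digit at the 10^1 place).
178.1 × 29.42 = 5239.702 → 5.240 × 10³ cm (4 s.f., last digit at the 10^0 place).
Sum: 8499.8979 cm; keep the coarser place, 10^1.
Result: 8.50 × 10³ cm.

8.50 × 10³ cm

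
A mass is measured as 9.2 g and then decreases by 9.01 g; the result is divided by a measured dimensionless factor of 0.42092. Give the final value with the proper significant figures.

5 × 10^-1 g

9.2 g − 9.01 g = 0.19 g; the difference is limited to 1 decimal place (1 s.f.).
Carrying full precision, 0.19 ÷ 0.42092 = 0.451392188539… g; 0.42092 has 5 s.f., so the result keeps min(1, 5) = 1 s.f.
Rounded to 1 significant figure: 5 × 10^-1 g.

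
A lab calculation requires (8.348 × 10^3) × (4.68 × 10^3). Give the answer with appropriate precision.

(8.348 × 10^3) × (4.68 × 10^3) = 39068640
Multiplication/division keeps the fewest significant figures: 8.348 × 10^3 → 4 s.f., 4.68 × 10^3 → 3 s.f.; limit is 3.
Rounded to 3 significant figures: 3.91 × 10^7.

3.91 × 10^7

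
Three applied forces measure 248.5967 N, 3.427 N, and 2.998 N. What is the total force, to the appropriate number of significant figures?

255.022 N

248.5967 N + 3.427 N + 2.998 N = 255.0217 N.
Addition/subtraction keeps the fewest decimal places: 248.5967 → 4 decimal places, 3.427 → 3 decimal places, 2.998 → 3 decimal places; limit is 3.
Rounded to 3 decimal places: 255.022 N.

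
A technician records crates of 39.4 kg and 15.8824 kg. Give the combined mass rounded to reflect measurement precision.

39.4 kg + 15.8824 kg = 55.2824 kg.
Addition/subtraction keeps the fewest decimal places: 39.4 → 1 decimal place, 15.8824 → 4 decimal places; limit is 1.
Rounded to 1 decimal place: 55.3 kg.

55.3 kg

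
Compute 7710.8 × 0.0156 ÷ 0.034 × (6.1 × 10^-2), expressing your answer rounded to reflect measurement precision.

7710.8 × 0.0156 ÷ 0.034 × (6.1 × 10^-2) = 215.811684706…
Multiplication/division keeps the fewest significant figures: 7710.8 → 5 s.f., 0.0156 → 3 s.f., 0.034 → 2 s.f., 6.1 × 10^-2 → 2 s.f.; limit is 2.
Rounded to 2 significant figures: 2.2 × 10^2.

2.2 × 10^2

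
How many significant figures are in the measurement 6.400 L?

4

6.400: trailing zeros after a decimal point are significant.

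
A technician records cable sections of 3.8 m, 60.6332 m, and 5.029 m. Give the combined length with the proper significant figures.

3.8 m + 60.6332 m + 5.029 m = 69.4622 m.
Addition/subtraction keeps the fewest decimal places: 3.8 → 1 decimal place, 60.6332 → 4 decimal places, 5.029 → 3 decimal places; limit is 1.
Rounded to 1 decimal place: 69.5 m.

69.5 m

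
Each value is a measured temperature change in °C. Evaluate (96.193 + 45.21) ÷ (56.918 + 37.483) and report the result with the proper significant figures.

96.193 + 45.21 = 141.403, limited to 2 d.p. → 5 s.f.; 56.918 + 37.483 = 94.401, limited to 3 d.p. → 5 s.f.
Carrying full precision, 141.403 ÷ 94.401 = 1.49789726804…; keep min(5, 5) = 5 s.f.
Rounded to 5 significant figures: 1.4979.

1.4979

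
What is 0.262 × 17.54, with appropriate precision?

0.262 × 17.54 = 4.59548
Multiplication/division keeps the fewest significant figures: 0.262 → 3 s.f., 17.54 → 4 s.f.; limit is 3.
Rounded to 3 significant figures: 4.60.

4.60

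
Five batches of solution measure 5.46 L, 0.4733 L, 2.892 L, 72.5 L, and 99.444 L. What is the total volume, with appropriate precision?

5.46 L + 0.4733 L + 2.892 L + 72.5 L + 99.444 L = 180.7693 L.
Addition/subtraction keeps the fewest decimal places: 5.46 → 2 decimal places, 0.4733 → 4 decimal places, 2.892 → 3 decimal places, 72.5 → 1 decimal place, 99.444 → 3 decimal places; limit is 1.
Rounded to 1 decimal place: 180.8 L.

180.8 L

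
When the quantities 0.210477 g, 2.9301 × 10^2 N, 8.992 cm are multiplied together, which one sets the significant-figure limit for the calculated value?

0.210477 g → 6 s.f.; 2.9301 × 10^2 N → 5 s.f.; 8.992 cm → 4 s.f.
The fewest is 4 significant figures, from 8.992 cm.

8.992 cm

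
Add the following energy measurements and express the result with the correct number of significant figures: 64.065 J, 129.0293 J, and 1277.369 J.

64.065 J + 129.0293 J + 1277.369 J = 1470.4633 J.
Addition/subtraction keeps the fewest decimal places: 64.065 → 3 decimal places, 129.0293 → 4 decimal places, 1277.369 → 3 decimal places; limit is 3.
Rounded to 3 decimal places: 1470.463 J.

1470.463 J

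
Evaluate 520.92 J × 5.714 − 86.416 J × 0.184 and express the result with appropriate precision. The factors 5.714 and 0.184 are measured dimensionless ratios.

520.92 × 5.714 = 2976.53688 → 2977 J (4 s.f., last digit at the 10^0 place).
86.416 × 0.184 = 15.900544 → 15.9 J (3 s.f., last digit at the 10^-1 place).
Difference: 2960.636336 J; keep the coarser place, 10^0.
Result: 2961 J.

2961 J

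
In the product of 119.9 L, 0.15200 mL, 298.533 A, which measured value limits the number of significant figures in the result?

119.9 L

119.9 L → 4 s.f.; 0.15200 mL → 5 s.f.; 298.533 A → 6 s.f.
The fewest is 4 significant figures, from 119.9 L.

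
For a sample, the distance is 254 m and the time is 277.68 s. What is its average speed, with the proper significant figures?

0.915 m/s

average speed = 254 m ÷ 277.68 s = 0.914721982138… m/s.
254 has 3 significant figures; 277.68 has 5.
Division/multiplication keeps the fewest: 3 significant figures.
Rounded: 0.915 m/s.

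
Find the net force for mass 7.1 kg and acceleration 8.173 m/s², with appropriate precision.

net force = 7.1 kg × 8.173 m/s² = 58.0283 N.
7.1 has 2 significant figures; 8.173 has 4.
Division/multiplication keeps the fewest: 2 significant figures.
Rounded: 58 N.

58 N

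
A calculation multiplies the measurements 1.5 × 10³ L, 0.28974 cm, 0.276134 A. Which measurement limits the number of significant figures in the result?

1.5 × 10³ L

1.5 × 10³ L → 2 s.f.; 0.28974 cm → 5 s.f.; 0.276134 A → 6 s.f.
The fewest is 2 significant figures, from 1.5 × 10³ L.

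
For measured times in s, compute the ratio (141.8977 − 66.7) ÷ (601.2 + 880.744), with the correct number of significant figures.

141.8977 − 66.7 = 75.1977, limited to 1 d.p. → 3 s.f.; 601.2 + 880.744 = 1481.944, limited to 1 d.p. → 5 s.f.
Carrying full precision, 75.1977 ÷ 1481.944 = 0.0507426056585…; keep min(3, 5) = 3 s.f.
Rounded to 3 significant figures: 0.0507.

0.0507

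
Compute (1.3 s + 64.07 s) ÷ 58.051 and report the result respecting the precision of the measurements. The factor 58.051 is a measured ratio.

1.3 s + 64.07 s = 65.37 s; the sum is limited to 1 decimal place (3 s.f.).
Carrying full precision, 65.37 ÷ 58.051 = 1.12607879279… s; 58.051 has 5 s.f., so the result keeps min(3, 5) = 3 s.f.
Rounded to 3 significant figures: 1.13 s.

1.13 s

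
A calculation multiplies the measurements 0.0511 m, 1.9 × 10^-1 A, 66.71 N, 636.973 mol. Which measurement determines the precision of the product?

0.0511 m → 3 s.f.; 1.9 × 10^-1 A → 2 s.f.; 66.71 N → 4 s.f.; 636.973 mol → 6 s.f.
The fewest is 2 significant figures, from 1.9 × 10^-1 A.

1.9 × 10^-1 A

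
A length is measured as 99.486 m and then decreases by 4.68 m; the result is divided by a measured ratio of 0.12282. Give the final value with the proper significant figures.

771.9 m

99.486 m − 4.68 m = 94.806 m; the difference is limited to 2 decimal places (4 s.f.).
Carrying full precision, 94.806 ÷ 0.12282 = 771.91011236… m; 0.12282 has 5 s.f., so the result keeps min(4, 5) = 4 s.f.
Rounded to 4 significant figures: 771.9 m.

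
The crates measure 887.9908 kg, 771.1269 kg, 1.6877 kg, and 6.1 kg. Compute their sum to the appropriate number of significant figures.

1666.9 kg

887.9908 kg + 771.1269 kg + 1.6877 kg + 6.1 kg = 1666.9054 kg.
Addition/subtraction keeps the fewest decimal places: 887.9908 → 4 decimal places, 771.1269 → 4 decimal places, 1.6877 → 4 decimal places, 6.1 → 1 decimal place; limit is 1.
Rounded to 1 decimal place: 1666.9 kg.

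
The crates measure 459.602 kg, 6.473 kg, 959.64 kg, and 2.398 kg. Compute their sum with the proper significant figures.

1428.11 kg

459.602 kg + 6.473 kg + 959.64 kg + 2.398 kg = 1428.113 kg.
Addition/subtraction keeps the fewest decimal places: 459.602 → 3 decimal places, 6.473 → 3 decimal places, 959.64 → 2 decimal places, 2.398 → 3 decimal places; limit is 2.
Rounded to 2 decimal places: 1428.11 kg.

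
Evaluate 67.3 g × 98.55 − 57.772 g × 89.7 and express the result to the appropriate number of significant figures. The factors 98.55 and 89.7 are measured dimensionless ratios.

67.3 × 98.55 = 6632.415 → 6.63 × 10³ g (3 s.f., last digit at the 10^1 place).
57.772 × 89.7 = 5182.1484 → 5.18 × 10³ g (3 s.f., last digit at the 10^1 place).
Difference: 1450.2666 g; keep the coarser place, 10^1.
Result: 1.45 × 10³ g.

1.45 × 10³ g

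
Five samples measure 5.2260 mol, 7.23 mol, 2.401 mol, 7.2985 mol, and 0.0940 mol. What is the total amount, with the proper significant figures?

5.2260 mol + 7.23 mol + 2.401 mol + 7.2985 mol + 0.0940 mol = 22.2495 mol.
Addition/subtraction keeps the fewest decimal places: 5.2260 → 4 decimal places, 7.23 → 2 decimal places, 2.401 → 3 decimal places, 7.2985 → 4 decimal places, 0.0940 → 4 decimal places; limit is 2.
Rounded to 2 decimal places: 22.25 mol.

22.25 mol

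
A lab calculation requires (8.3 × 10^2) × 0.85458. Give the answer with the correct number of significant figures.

(8.3 × 10^2) × 0.85458 = 709.3014
Multiplication/division keeps the fewest significant figures: 8.3 × 10^2 → 2 s.f., 0.85458 → 5 s.f.; limit is 2.
Rounded to 2 significant figures: 7.1 × 10^2.

7.1 × 10^2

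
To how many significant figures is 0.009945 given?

4

0.009945: leading zeros are not significant.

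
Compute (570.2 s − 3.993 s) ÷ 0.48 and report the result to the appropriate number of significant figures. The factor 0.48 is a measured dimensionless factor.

1.2 × 10^3 s

570.2 s − 3.993 s = 566.207 s; the difference is limited to 1 decimal place (4 s.f.).
Carrying full precision, 566.207 ÷ 0.48 = 1179.59791667… s; 0.48 has 2 s.f., so the result keeps min(4, 2) = 2 s.f.
Rounded to 2 significant figures: 1.2 × 10^3 s.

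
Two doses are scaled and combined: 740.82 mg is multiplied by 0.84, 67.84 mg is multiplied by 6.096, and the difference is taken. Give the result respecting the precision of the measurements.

740.82 × 0.84 = 622.2888 → 6.2 × 10^2 mg (2 s.f., last digit at the 10^1 place).
67.84 × 6.096 = 413.55264 → 413.6 mg (4 s.f., last digit at the 10^-1 place).
Difference: 208.73616 mg; keep the coarser place, 10^1.
Result: 2.1 × 10^2 mg.

2.1 × 10^2 mg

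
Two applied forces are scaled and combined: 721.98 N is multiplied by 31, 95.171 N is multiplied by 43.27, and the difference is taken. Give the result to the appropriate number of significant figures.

1.8 × 10^4 N

721.98 × 31 = 22381.38 → 2.2 × 10^4 N (2 s.f., last digit at the 10^3 place).
95.171 × 43.27 = 4118.04917 → 4118 N (4 s.f., last digit at the 10^0 place).
Difference: 18263.33083 N; keep the coarser place, 10^3.
Result: 1.8 × 10^4 N.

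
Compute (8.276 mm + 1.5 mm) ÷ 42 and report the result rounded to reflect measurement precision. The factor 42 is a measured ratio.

0.23 mm

8.276 mm + 1.5 mm = 9.776 mm; the sum is limited to 1 decimal place (2 s.f.).
Carrying full precision, 9.776 ÷ 42 = 0.232761904762… mm; 42 has 2 s.f., so the result keeps min(2, 2) = 2 s.f.
Rounded to 2 significant figures: 0.23 mm.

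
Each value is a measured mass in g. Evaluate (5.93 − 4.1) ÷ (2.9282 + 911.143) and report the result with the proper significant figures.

5.93 − 4.1 = 1.83, limited to 1 d.p. → 2 s.f.; 2.9282 + 911.143 = 914.0712, limited to 3 d.p. → 6 s.f.
Carrying full precision, 1.83 ÷ 914.0712 = 0.00200203222681…; keep min(2, 6) = 2 s.f.
Rounded to 2 significant figures: 2.0 × 10^-3.

2.0 × 10^-3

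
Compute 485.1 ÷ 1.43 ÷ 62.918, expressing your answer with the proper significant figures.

485.1 ÷ 1.43 ÷ 62.918 = 5.39163306575…
Multiplication/division keeps the fewest significant figures: 485.1 → 4 s.f., 1.43 → 3 s.f., 62.918 → 5 s.f.; limit is 3.
Rounded to 3 significant figures: 5.39.

5.39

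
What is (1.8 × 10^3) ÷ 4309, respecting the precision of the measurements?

0.42

(1.8 × 10^3) ÷ 4309 = 0.417730331864…
Multiplication/division keeps the fewest significant figures: 1.8 × 10^3 → 2 s.f., 4309 → 4 s.f.; limit is 2.
Rounded to 2 significant figures: 0.42.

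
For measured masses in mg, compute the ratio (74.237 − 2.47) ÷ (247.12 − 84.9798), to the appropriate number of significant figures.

4.426 × 10⁻¹

74.237 − 2.47 = 71.767, limited to 2 d.p. → 4 s.f.; 247.12 − 84.9798 = 162.1402, limited to 2 d.p. → 5 s.f.
Carrying full precision, 71.767 ÷ 162.1402 = 0.44262311259…; keep min(4, 5) = 4 s.f.
Rounded to 4 significant figures: 4.426 × 10⁻¹.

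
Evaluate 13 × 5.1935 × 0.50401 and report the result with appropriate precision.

34

13 × 5.1935 × 0.50401 = 34.028487155
Multiplication/division keeps the fewest significant figures: 13 → 2 s.f., 5.1935 → 5 s.f., 0.50401 → 5 s.f.; limit is 2.
Rounded to 2 significant figures: 34.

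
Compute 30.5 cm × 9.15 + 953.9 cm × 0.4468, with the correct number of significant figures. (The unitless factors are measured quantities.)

30.5 × 9.15 = 279.075 → 279 cm (3 s.f., last digit at the 10^0 place).
953.9 × 0.4468 = 426.20252 → 426.2 cm (4 s.f., last digit at the 10^-1 place).
Sum: 705.27752 cm; keep the coarser place, 10^0.
Result: 7.05 × 10^2 cm.

7.05 × 10^2 cm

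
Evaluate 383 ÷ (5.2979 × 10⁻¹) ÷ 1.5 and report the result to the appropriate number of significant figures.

4.8 × 10²

383 ÷ (5.2979 × 10⁻¹) ÷ 1.5 = 481.95196839…
Multiplication/division keeps the fewest significant figures: 383 → 3 s.f., 5.2979 × 10⁻¹ → 5 s.f., 1.5 → 2 s.f.; limit is 2.
Rounded to 2 significant figures: 4.8 × 10².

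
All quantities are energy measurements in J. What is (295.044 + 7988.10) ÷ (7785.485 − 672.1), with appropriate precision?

1.1644

295.044 + 7988.10 = 8283.144, limited to 2 d.p. → 6 s.f.; 7785.485 − 672.1 = 7113.385, limited to 1 d.p. → 5 s.f.
Carrying full precision, 8283.144 ÷ 7113.385 = 1.16444477559…; keep min(6, 5) = 5 s.f.
Rounded to 5 significant figures: 1.1644.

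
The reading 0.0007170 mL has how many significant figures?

4

0.0007170: leading zeros are not significant; trailing zeros after a decimal point are significant.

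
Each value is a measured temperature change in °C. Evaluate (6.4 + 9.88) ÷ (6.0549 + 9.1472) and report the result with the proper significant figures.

1.07

6.4 + 9.88 = 16.28, limited to 1 d.p. → 3 s.f.; 6.0549 + 9.1472 = 15.2021, limited to 4 d.p. → 6 s.f.
Carrying full precision, 16.28 ÷ 15.2021 = 1.07090467764…; keep min(3, 6) = 3 s.f.
Rounded to 3 significant figures: 1.07.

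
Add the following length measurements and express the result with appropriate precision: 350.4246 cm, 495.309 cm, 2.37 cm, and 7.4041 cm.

350.4246 cm + 495.309 cm + 2.37 cm + 7.4041 cm = 855.5077 cm.
Addition/subtraction keeps the fewest decimal places: 350.4246 → 4 decimal places, 495.309 → 3 decimal places, 2.37 → 2 decimal places, 7.4041 → 4 decimal places; limit is 2.
Rounded to 2 decimal places: 855.51 cm.

855.51 cm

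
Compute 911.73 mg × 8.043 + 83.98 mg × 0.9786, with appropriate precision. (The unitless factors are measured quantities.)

911.73 × 8.043 = 7333.04439 → 7333 mg (4 s.f., last digit at the 10^0 place).
83.98 × 0.9786 = 82.182828 → 82.18 mg (4 s.f., last digit at the 10^-2 place).
Sum: 7415.227218 mg; keep the coarser place, 10^0.
Result: 7415 mg.

7415 mg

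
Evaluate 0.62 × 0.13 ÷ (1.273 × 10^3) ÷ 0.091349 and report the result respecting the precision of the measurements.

0.62 × 0.13 ÷ (1.273 × 10^3) ÷ 0.091349 = 0.000693111078695…
Multiplication/division keeps the fewest significant figures: 0.62 → 2 s.f., 0.13 → 2 s.f., 1.273 × 10^3 → 4 s.f., 0.091349 → 5 s.f.; limit is 2.
Rounded to 2 significant figures: 6.9 × 10^-4.

6.9 × 10^-4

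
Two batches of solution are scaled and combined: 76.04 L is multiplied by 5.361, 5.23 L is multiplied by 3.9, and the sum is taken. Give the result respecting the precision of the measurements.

76.04 × 5.361 = 407.65044 → 4.077 × 10^2 L (4 s.f., last digit at the 10^-1 place).
5.23 × 3.9 = 20.397 → 2.0 × 10^1 L (2 s.f., last digit at the 10^0 place).
Sum: 428.04744 L; keep the coarser place, 10^0.
Result: 428 L.

428 L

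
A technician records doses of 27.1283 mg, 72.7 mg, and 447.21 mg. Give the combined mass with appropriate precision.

5.470 × 10² mg

27.1283 mg + 72.7 mg + 447.21 mg = 547.0383 mg.
Addition/subtraction keeps the fewest decimal places: 27.1283 → 4 decimal places, 72.7 → 1 decimal place, 447.21 → 2 decimal places; limit is 1.
Rounded to 1 decimal place: 5.470 × 10² mg.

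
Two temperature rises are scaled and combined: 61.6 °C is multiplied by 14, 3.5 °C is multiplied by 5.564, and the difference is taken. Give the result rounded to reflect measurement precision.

8.4 × 10^2 °C

61.6 × 14 = 862.4 → 8.6 × 10^2 °C (2 s.f., last digit at the 10^1 place).
3.5 × 5.564 = 19.474 → 19 °C (2 s.f., last digit at the 10^0 place).
Difference: 842.926 °C; keep the coarser place, 10^1.
Result: 8.4 × 10^2 °C.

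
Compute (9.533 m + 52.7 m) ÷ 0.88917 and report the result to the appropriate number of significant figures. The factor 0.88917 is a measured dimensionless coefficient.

9.533 m + 52.7 m = 62.233 m; the sum is limited to 1 decimal place (3 s.f.).
Carrying full precision, 62.233 ÷ 0.88917 = 69.9899906655… m; 0.88917 has 5 s.f., so the result keeps min(3, 5) = 3 s.f.
Rounded to 3 significant figures: 70.0 m.

70.0 m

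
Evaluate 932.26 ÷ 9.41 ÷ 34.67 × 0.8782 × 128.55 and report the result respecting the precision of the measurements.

323

932.26 ÷ 9.41 ÷ 34.67 × 0.8782 × 128.55 = 322.596089986…
Multiplication/division keeps the fewest significant figures: 932.26 → 5 s.f., 9.41 → 3 s.f., 34.67 → 4 s.f., 0.8782 → 4 s.f., 128.55 → 5 s.f.; limit is 3.
Rounded to 3 significant figures: 323.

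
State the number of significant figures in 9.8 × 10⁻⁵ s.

2

9.8 × 10⁻⁵: in scientific notation every digit of the coefficient is significant.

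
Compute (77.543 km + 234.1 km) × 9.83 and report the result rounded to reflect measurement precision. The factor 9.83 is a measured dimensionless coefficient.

3.06 × 10³ km

77.543 km + 234.1 km = 311.643 km; the sum is limited to 1 decimal place (4 s.f.).
Carrying full precision, 311.643 × 9.83 = 3063.45069 km; 9.83 has 3 s.f., so the result keeps min(4, 3) = 3 s.f.
Rounded to 3 significant figures: 3.06 × 10³ km.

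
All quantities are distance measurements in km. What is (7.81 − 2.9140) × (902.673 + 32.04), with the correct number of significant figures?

7.81 − 2.9140 = 4.8960, limited to 2 d.p. → 3 s.f.; 902.673 + 32.04 = 934.713, limited to 2 d.p. → 5 s.f.
Carrying full precision, 4.8960 × 934.713 = 4576.354848; keep min(3, 5) = 3 s.f.
Rounded to 3 significant figures: 4.58 × 10³ km².

4.58 × 10³ km²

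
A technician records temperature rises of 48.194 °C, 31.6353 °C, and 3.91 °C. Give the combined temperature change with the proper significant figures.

83.74 °C

48.194 °C + 31.6353 °C + 3.91 °C = 83.7393 °C.
Addition/subtraction keeps the fewest decimal places: 48.194 → 3 decimal places, 31.6353 → 4 decimal places, 3.91 → 2 decimal places; limit is 2.
Rounded to 2 decimal places: 83.74 °C.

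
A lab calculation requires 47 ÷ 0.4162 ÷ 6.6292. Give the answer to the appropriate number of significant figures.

47 ÷ 0.4162 ÷ 6.6292 = 17.0347066999…
Multiplication/division keeps the fewest significant figures: 47 → 2 s.f., 0.4162 → 4 s.f., 6.6292 → 5 s.f.; limit is 2.
Rounded to 2 significant figures: 17.

17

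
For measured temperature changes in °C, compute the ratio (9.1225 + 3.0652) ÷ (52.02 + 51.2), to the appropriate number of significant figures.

9.1225 + 3.0652 = 12.1877, limited to 4 d.p. → 6 s.f.; 52.02 + 51.2 = 103.22, limited to 1 d.p. → 4 s.f.
Carrying full precision, 12.1877 ÷ 103.22 = 0.118074985468…; keep min(6, 4) = 4 s.f.
Rounded to 4 significant figures: 0.1181.

0.1181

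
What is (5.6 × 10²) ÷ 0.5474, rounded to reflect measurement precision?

(5.6 × 10²) ÷ 0.5474 = 1023.01790281…
Multiplication/division keeps the fewest significant figures: 5.6 × 10² → 2 s.f., 0.5474 → 4 s.f.; limit is 2.
Rounded to 2 significant figures: 1.0 × 10³.

1.0 × 10³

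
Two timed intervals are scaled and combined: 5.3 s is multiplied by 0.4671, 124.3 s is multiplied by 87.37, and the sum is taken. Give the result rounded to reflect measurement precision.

5.3 × 0.4671 = 2.47563 → 2.5 s (2 s.f., last digit at the 10^-1 place).
124.3 × 87.37 = 10860.091 → 1.086 × 10⁴ s (4 s.f., last digit at the 10^1 place).
Sum: 10862.56663 s; keep the coarser place, 10^1.
Result: 1.086 × 10⁴ s.

1.086 × 10⁴ s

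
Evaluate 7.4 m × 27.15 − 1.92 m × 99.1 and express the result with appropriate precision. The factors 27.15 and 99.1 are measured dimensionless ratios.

7.4 × 27.15 = 200.91 → 2.0 × 10² m (2 s.f., last digit at the 10^1 place).
1.92 × 99.1 = 190.272 → 1.90 × 10² m (3 s.f., last digit at the 10^0 place).
Difference: 10.638 m; keep the coarser place, 10^1.
Result: 1 × 10¹ m.

1 × 10¹ m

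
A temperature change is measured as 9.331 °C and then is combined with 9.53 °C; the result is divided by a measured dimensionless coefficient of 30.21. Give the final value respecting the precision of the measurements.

0.6243 °C

9.331 °C + 9.53 °C = 18.861 °C; the sum is limited to 2 decimal places (4 s.f.).
Carrying full precision, 18.861 ÷ 30.21 = 0.624329692155… °C; 30.21 has 4 s.f., so the result keeps min(4, 4) = 4 s.f.
Rounded to 4 significant figures: 0.6243 °C.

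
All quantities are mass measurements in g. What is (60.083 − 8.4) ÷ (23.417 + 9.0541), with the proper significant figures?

1.59

60.083 − 8.4 = 51.683, limited to 1 d.p. → 3 s.f.; 23.417 + 9.0541 = 32.4711, limited to 3 d.p. → 5 s.f.
Carrying full precision, 51.683 ÷ 32.4711 = 1.59166150823…; keep min(3, 5) = 3 s.f.
Rounded to 3 significant figures: 1.59.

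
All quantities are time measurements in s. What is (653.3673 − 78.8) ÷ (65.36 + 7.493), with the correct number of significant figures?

653.3673 − 78.8 = 574.5673, limited to 1 d.p. → 4 s.f.; 65.36 + 7.493 = 72.853, limited to 2 d.p. → 4 s.f.
Carrying full precision, 574.5673 ÷ 72.853 = 7.88666630063…; keep min(4, 4) = 4 s.f.
Rounded to 4 significant figures: 7.887.

7.887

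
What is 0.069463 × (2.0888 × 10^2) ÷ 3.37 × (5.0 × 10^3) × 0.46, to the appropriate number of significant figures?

9.9 × 10^3

0.069463 × (2.0888 × 10^2) ÷ 3.37 × (5.0 × 10^3) × 0.46 = 9902.57932107…
Multiplication/division keeps the fewest significant figures: 0.069463 → 5 s.f., 2.0888 × 10^2 → 5 s.f., 3.37 → 3 s.f., 5.0 × 10^3 → 2 s.f., 0.46 → 2 s.f.; limit is 2.
Rounded to 2 significant figures: 9.9 × 10^3.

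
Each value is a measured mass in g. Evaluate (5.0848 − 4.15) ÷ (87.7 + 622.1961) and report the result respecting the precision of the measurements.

5.0848 − 4.15 = 0.9348, limited to 2 d.p. → 2 s.f.; 87.7 + 622.1961 = 709.8961, limited to 1 d.p. → 4 s.f.
Carrying full precision, 0.9348 ÷ 709.8961 = 0.00131681241804…; keep min(2, 4) = 2 s.f.
Rounded to 2 significant figures: 0.0013.

0.0013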